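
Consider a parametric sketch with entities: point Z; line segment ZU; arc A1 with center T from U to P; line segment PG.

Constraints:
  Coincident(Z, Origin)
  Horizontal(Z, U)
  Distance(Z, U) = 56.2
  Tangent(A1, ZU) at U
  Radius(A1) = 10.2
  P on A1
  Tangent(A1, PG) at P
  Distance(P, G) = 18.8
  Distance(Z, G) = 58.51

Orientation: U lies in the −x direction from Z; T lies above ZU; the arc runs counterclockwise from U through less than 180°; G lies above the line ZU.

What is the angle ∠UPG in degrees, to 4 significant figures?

129.4°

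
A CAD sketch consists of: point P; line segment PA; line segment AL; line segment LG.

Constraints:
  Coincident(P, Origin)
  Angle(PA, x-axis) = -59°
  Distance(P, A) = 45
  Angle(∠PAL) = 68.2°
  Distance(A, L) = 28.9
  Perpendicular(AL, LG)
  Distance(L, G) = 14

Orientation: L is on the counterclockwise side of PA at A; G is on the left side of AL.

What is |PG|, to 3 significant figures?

30.3

P is at the origin; PA runs at -59.0° with length 45.0, so A = 45.0·(cos -59.0°, sin -59.0°) = (23.2, -38.6). ∠PAL = 68.2°, so AL runs at -59.0° + (180° − 68.2°) = 52.8° from the x-axis; with |AL| = 28.9, L = A + 28.9·(cos 52.8°, sin 52.8°) = (40.6, -15.6). The perpendicularity gives LG at right angles to AL; with |LG| = 14.0 on the left of AL, G = L + 14.0·(-0.797, 0.605) = (29.5, -7.09). Then |PG| = |G − P| = 30.3.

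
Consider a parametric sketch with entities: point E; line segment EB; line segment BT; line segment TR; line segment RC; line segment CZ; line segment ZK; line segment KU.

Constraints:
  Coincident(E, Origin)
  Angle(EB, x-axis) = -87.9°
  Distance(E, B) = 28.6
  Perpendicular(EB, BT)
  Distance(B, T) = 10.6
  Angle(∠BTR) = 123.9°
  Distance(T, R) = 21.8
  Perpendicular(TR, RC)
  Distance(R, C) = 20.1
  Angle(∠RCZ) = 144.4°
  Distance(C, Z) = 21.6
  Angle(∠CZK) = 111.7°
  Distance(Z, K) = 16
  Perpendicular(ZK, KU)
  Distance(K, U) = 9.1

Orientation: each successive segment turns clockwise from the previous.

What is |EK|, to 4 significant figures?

25.78

E is at the origin; EB runs at -87.9° with length 28.6, so B = (1.048, -28.58). The perpendicularity gives BT at right angles to EB, so BT runs at -177.9°; with |BT| = 10.6, T = (-9.545, -28.97). ∠BTR = 123.9° gives TR at 126.0° from the x-axis; with |TR| = 21.8, R = (-22.36, -11.33). TR ⟂ RC, so RC runs at 36.00°; with |RC| = 20.1, C = (-6.097, 0.4818). ∠RCZ = 144.4° gives CZ at 0.4000° from the x-axis; with |CZ| = 21.6, Z = (15.50, 0.6326). ∠CZK = 111.7° gives ZK at -67.90° from the x-axis; with |ZK| = 16.0, K = (21.52, -14.19). Then |EK| = |K − E| = 25.78.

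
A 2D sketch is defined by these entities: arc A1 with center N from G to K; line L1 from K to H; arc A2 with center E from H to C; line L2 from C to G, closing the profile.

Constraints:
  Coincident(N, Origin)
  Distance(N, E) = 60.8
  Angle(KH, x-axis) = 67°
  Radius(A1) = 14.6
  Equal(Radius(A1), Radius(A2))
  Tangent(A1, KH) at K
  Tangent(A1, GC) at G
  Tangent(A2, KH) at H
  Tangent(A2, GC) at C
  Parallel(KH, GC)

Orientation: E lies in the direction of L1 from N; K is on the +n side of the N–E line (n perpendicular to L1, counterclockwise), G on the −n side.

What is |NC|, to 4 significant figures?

62.53

Tangency of A1 to both parallel lines with radius 14.6 puts K and G at N ± 14.6·n: K = (-13.44, 5.705), G = (13.44, -5.705). Equal radii place H and C the same way about E: H = E + 14.6·n = (10.32, 61.67), C = E − 14.6·n = (37.20, 50.26). Then |NC| = |C − N| = 62.53.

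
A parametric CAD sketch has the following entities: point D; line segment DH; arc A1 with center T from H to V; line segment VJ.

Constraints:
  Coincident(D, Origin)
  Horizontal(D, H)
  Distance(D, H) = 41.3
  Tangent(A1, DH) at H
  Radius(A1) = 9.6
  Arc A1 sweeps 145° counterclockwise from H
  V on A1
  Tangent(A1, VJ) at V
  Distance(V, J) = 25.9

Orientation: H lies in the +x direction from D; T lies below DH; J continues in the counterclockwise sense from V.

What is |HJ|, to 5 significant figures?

35.935

On A1, H sits at bearing 90° from T; a 145° counterclockwise sweep puts V at bearing 235°, so V = T + 9.6·(cos 235°, sin 235°) = (35.794, -17.464). A1 meets VJ tangentially, so TV is at right angles to VJ, so VJ runs along (−sin 235°, cos 235°); with |VJ| = 25.9, J = (57.010, -32.319). Then |HJ| = |J − H| = 35.935.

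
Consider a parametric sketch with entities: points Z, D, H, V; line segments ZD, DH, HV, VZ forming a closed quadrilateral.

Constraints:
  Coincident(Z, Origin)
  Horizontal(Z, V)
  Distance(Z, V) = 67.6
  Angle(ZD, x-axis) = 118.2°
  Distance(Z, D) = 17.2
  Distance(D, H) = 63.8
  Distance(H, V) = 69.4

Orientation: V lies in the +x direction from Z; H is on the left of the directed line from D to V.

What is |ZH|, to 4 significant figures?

71.15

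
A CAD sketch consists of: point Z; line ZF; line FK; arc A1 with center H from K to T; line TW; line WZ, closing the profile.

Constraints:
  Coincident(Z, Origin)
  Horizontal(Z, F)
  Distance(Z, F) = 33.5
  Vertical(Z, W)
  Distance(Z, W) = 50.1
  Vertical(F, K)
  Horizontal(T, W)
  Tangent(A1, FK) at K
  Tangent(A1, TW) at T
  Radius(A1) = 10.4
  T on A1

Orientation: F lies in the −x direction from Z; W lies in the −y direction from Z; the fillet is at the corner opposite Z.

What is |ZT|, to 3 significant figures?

55.2

Z is at the origin; Z and F share the same y with |ZF| = 33.5 and F on the −x side, so F = (-33.5, 0.00). ZW is vertical with |ZW| = 50.1 and W on the −y side, so W = (0.00, -50.1). The virtual corner opposite Z is at (-33.5, -50.1). Since A1 is tangent to FK there, HK ⟂ FK and tangency of A1 to TW means the radius HT is perpendicular to TW, with radius 10.4, so the center H sits 10.4 in from both sides at H = (-23.1, -39.7). That places the tangent points at K = (-33.5, -39.7) on FK and T = (-23.1, -50.1) on TW. Then |ZT| = |T − Z| = 55.2.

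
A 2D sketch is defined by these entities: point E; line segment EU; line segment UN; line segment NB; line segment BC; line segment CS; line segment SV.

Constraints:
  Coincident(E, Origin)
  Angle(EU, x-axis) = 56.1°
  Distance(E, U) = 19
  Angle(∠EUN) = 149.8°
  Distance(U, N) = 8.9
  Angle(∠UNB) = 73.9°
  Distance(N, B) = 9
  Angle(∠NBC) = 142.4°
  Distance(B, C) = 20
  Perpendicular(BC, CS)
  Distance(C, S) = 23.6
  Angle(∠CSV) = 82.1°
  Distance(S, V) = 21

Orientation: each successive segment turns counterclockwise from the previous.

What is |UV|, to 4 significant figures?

9.989

E is at the origin; EU runs at 56.1° with length 19.0, so U = (10.60, 15.77). ∠EUN = 149.8° gives UN at 86.30° from the x-axis; with |UN| = 8.9, N = (11.17, 24.65). ∠UNB = 73.9° gives NB at -167.6° from the x-axis; with |NB| = 9.0, B = (2.381, 22.72). ∠NBC = 142.4° gives BC at -130.0° from the x-axis; with |BC| = 20.0, C = (-10.47, 7.398). BC is perpendicular to CS, so CS runs at -40.00°; with |CS| = 23.6, S = (7.604, -7.772). ∠CSV = 82.1° gives SV at 57.90° from the x-axis; with |SV| = 21.0, V = (18.76, 10.02). Then |UV| = |V − U| = 9.989.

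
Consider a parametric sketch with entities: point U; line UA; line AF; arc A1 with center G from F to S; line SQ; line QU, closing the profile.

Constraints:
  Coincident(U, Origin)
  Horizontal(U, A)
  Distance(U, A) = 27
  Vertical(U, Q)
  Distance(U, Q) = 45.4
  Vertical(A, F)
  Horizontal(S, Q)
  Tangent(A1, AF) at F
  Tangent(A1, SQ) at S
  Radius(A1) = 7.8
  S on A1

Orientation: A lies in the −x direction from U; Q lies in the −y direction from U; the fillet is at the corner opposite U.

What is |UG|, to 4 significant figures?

42.22

U is at the origin; UA is horizontal with |UA| = 27.0 and A on the −x side, so A = (-27.00, 0.000). U and Q share the same x with |UQ| = 45.4 and Q on the −y side, so Q = (0.000, -45.40). The virtual corner opposite U is at (-27.00, -45.40). The tangent condition forces GF to be normal to AF and tangency of A1 to SQ means the radius GS is perpendicular to SQ, with radius 7.8, so the center G sits 7.8 in from both sides at G = (-19.20, -37.60). Then |UG| = |G − U| = 42.22.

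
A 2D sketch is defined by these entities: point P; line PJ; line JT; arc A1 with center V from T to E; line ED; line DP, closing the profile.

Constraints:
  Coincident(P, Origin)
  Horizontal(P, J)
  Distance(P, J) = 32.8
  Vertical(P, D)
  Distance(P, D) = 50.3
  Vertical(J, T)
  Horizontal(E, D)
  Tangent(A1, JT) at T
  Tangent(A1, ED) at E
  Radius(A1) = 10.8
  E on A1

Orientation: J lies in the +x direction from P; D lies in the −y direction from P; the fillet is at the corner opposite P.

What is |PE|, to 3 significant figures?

54.9

P is at the origin; P and J share the same y with |PJ| = 32.8 and J on the +x side, so J = (32.8, 0.00). PD is vertical with |PD| = 50.3 and D on the −y side, so D = (0.00, -50.3). The virtual corner opposite P is at (32.8, -50.3). Tangency of A1 to JT means the radius VT is perpendicular to JT and the tangent condition forces VE to be normal to ED, with radius 10.8, so the center V sits 10.8 in from both sides at V = (22.0, -39.5). That places the tangent points at T = (32.8, -39.5) on JT and E = (22.0, -50.3) on ED. Then |PE| = |E − P| = 54.9.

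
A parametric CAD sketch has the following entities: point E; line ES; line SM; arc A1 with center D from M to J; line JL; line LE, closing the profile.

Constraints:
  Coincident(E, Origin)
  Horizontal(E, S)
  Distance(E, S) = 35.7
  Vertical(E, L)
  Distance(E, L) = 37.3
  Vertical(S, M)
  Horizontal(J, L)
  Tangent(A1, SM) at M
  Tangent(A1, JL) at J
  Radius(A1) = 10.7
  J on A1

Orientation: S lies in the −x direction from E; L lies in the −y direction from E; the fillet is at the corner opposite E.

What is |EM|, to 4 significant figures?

44.52

E is at the origin; ES is horizontal with |ES| = 35.7 and S on the −x side, so S = (-35.70, 0.000). E and L share the same x with |EL| = 37.3 and L on the −y side, so L = (0.000, -37.30). The virtual corner opposite E is at (-35.70, -37.30). The tangent condition forces DM to be normal to SM and the tangent condition forces DJ to be normal to JL, with radius 10.7, so the center D sits 10.7 in from both sides at D = (-25.00, -26.60). That places the tangent points at M = (-35.70, -26.60) on SM and J = (-25.00, -37.30) on JL. Then |EM| = |M − E| = 44.52.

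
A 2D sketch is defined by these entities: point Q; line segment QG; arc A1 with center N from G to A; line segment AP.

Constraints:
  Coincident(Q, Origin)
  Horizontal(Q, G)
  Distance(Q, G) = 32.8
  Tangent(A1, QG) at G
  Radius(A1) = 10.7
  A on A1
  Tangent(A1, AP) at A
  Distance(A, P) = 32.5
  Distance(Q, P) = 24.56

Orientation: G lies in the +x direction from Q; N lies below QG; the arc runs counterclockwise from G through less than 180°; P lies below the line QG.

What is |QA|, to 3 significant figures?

25.8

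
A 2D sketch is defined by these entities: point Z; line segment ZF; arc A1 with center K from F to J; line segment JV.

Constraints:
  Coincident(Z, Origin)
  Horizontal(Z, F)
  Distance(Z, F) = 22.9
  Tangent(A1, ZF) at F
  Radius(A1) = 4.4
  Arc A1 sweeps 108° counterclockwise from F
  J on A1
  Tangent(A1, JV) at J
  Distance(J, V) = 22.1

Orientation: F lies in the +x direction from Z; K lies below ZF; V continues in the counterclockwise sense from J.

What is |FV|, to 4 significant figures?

26.91

On A1, F sits at bearing 90° from K; a 108° counterclockwise sweep puts J at bearing 198°, so J = K + 4.4·(cos 198°, sin 198°) = (18.72, -5.760). A1 meets JV tangentially, so KJ is at right angles to JV, so JV runs along (−sin 198°, cos 198°); with |JV| = 22.1, V = (25.54, -26.78). Then |FV| = |V − F| = 26.91.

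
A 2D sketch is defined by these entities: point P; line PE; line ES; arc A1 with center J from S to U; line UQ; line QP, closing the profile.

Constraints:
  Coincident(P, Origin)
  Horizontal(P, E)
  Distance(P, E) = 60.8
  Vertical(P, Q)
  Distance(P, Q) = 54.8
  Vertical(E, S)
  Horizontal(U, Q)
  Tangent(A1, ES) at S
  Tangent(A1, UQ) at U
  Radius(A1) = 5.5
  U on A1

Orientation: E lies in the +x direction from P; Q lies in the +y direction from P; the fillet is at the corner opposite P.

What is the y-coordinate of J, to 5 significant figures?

49.300

P is at the origin; P and E share the same y with |PE| = 60.8 and E on the +x side, so E = (60.800, 0.0000). P and Q share the same x with |PQ| = 54.8 and Q on the +y side, so Q = (0.0000, 54.800). The virtual corner opposite P is at (60.800, 54.800). Tangency of A1 to ES means the radius JS is perpendicular to ES and the tangent condition forces JU to be normal to UQ, with radius 5.5, so the center J sits 5.5 in from both sides at J = (55.300, 49.300). So J.y = 49.300.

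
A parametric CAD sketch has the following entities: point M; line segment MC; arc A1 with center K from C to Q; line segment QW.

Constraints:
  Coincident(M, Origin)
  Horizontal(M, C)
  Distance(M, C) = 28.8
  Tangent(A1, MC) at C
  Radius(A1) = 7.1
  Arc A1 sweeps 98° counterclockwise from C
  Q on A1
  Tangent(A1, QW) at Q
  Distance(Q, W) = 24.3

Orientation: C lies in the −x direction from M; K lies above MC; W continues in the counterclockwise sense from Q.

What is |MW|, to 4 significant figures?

40.82

M is at the origin; M and C share the same y with |MC| = 28.8 and C on the −x side, so C = (-28.80, 0.000). Since A1 is tangent to MC there, KC ⟂ MC, so K = C + (0, 7.1) = (-28.80, 7.100). On A1, C sits at bearing -90° from K; a 98° counterclockwise sweep puts Q at bearing 8°, so Q = K + 7.1·(cos 8°, sin 8°) = (-21.77, 8.088). Since A1 is tangent to QW there, KQ ⟂ QW, so QW runs along (−sin 8°, cos 8°); with |QW| = 24.3, W = (-25.15, 32.15). Then |MW| = |W − M| = 40.82.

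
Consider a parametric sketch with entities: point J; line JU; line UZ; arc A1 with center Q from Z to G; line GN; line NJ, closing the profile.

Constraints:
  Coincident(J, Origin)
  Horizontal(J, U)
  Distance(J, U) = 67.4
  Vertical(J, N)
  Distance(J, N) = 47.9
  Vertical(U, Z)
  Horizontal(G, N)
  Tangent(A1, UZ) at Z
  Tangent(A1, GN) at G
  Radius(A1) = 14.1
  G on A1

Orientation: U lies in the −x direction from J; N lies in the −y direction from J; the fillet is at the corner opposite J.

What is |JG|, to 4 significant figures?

71.66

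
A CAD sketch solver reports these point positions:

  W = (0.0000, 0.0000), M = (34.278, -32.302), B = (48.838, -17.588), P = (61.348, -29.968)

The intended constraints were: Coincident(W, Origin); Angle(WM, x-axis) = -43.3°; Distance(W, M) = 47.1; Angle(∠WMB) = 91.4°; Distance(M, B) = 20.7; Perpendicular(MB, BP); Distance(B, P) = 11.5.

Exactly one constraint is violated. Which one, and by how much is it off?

Distance(B, P) = 11.5 — off by 6.10.

W = (0.00, 0.00) ✓; WM at -43.30° ✓; |WM| = 47.10 ✓; ∠WMB = 91.40° ✓; |MB| = 20.70 ✓; ∠(MB, BP) = 90.00° ✓; |BP| = 17.60 ✗.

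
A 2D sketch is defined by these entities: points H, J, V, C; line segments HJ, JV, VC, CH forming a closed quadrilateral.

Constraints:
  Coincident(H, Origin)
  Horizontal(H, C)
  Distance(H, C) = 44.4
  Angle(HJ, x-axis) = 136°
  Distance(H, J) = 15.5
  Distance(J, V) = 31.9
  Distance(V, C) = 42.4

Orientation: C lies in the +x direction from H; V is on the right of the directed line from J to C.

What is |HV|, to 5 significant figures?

17.377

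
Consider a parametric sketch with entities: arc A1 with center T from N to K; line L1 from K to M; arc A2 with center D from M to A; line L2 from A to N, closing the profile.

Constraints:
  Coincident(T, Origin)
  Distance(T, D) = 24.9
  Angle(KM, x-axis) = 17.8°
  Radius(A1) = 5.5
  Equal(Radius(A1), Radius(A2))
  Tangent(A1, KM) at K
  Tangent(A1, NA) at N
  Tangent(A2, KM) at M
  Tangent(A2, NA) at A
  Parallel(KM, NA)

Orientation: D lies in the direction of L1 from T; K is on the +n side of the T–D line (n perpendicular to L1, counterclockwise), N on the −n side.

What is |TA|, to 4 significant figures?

25.50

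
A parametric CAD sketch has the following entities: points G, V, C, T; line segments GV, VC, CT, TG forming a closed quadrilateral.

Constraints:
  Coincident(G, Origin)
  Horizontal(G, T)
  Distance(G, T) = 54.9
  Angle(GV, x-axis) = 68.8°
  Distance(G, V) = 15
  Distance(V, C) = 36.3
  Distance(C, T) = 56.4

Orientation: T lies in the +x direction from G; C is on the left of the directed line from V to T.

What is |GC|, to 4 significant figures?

51.23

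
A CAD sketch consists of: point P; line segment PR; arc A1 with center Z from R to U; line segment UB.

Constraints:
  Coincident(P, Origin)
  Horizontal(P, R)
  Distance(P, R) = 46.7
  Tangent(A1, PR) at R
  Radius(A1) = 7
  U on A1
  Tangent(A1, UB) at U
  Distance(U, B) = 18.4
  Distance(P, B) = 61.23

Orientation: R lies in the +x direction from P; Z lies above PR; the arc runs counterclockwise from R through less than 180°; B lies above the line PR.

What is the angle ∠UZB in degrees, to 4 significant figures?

69.17°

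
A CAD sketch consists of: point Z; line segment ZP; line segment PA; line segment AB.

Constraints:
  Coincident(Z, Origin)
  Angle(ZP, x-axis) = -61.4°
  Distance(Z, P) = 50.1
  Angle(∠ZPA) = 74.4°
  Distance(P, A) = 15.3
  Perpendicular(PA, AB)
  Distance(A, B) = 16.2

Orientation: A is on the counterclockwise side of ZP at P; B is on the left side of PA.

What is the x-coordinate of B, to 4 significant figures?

23.66

∠ZPA = 74.4°, so PA runs at -61.4° + (180° − 74.4°) = 44.20° from the x-axis; with |PA| = 15.3, A = P + 15.3·(cos 44.20°, sin 44.20°) = (34.95, -33.32). The perpendicularity gives AB at right angles to PA; with |AB| = 16.2 on the left of PA, B = A + 16.2·(-0.6972, 0.7169) = (23.66, -21.71). So B.x = 23.66.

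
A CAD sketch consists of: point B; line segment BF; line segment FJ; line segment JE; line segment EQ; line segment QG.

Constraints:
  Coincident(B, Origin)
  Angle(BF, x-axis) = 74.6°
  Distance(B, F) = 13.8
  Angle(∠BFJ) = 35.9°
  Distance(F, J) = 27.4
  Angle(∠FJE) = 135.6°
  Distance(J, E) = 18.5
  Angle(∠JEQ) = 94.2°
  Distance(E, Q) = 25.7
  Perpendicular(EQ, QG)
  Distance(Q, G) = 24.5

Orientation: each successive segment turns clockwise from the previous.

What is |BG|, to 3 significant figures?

10.5

B is at the origin; BF runs at 74.6° with length 13.8, so F = (3.66, 13.3). ∠BFJ = 35.9° gives FJ at -69.5° from the x-axis; with |FJ| = 27.4, J = (13.3, -12.4). ∠FJE = 135.6° gives JE at -114° from the x-axis; with |JE| = 18.5, E = (5.77, -29.3). ∠JEQ = 94.2° gives EQ at 160° from the x-axis; with |EQ| = 25.7, Q = (-18.4, -20.6). EQ ⟂ QG, so QG runs at 70.3°; with |QG| = 24.5, G = (-10.2, 2.46). Then |BG| = |G − B| = 10.5.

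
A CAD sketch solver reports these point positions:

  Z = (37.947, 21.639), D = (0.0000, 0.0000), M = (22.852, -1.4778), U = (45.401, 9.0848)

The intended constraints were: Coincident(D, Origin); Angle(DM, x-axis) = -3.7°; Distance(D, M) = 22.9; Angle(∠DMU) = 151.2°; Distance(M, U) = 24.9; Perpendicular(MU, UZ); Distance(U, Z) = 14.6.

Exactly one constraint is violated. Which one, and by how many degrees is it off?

Perpendicular(MU, UZ) — off by 5.60°.

D = (0.00, 0.00) ✓; DM at -3.700° ✓; |DM| = 22.90 ✓; ∠DMU = 151.2° ✓; |MU| = 24.90 ✓; ∠(MU, UZ) = 95.60° ✗; |UZ| = 14.60 ✓.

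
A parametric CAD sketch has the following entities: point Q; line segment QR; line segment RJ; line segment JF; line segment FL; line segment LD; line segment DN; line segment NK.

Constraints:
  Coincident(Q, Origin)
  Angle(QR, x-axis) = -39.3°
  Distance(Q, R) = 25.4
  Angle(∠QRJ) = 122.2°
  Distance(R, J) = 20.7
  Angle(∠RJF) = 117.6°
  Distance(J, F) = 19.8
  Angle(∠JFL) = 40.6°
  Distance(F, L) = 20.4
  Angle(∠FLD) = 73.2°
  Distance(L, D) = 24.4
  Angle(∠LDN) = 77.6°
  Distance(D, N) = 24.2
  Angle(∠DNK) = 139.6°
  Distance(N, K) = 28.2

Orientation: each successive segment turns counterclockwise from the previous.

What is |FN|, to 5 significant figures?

13.926

∠FLD = 73.2° gives LD at -32.900° from the x-axis; with |LD| = 24.4, D = (47.346, -16.417). ∠LDN = 77.6° gives DN at 69.500° from the x-axis; with |DN| = 24.2, N = (55.821, 6.2506). Then |FN| = |N − F| = 13.926.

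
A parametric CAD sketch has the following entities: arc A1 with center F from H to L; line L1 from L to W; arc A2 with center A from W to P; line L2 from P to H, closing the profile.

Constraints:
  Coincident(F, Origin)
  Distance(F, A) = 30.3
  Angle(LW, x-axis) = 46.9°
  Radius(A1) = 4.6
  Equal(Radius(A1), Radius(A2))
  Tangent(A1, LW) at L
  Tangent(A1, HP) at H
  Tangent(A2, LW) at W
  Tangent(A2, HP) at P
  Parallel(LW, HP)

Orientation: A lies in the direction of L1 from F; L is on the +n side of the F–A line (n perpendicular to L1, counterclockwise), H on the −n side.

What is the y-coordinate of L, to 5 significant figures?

3.1431

F is at the origin and A lies 30.3 along u from F, so A = 30.3·u = (20.703, 22.124). Tangency of A1 to both parallel lines with radius 4.6 puts L and H at F ± 4.6·n: L = (-3.3587, 3.1431), H = (3.3587, -3.1431). So L.y = 3.1431.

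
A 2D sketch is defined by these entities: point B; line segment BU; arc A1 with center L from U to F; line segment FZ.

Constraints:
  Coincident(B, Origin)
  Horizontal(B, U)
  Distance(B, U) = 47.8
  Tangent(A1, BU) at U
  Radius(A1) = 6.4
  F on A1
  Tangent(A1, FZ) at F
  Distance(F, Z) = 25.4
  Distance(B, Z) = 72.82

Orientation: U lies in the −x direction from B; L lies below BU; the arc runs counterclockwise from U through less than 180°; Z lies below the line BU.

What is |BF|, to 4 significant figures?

52.50

B is at the origin; B and U share the same y with |BU| = 47.8 and U on the −x side, so U = (-47.80, 0.000). The tangent condition forces LU to be normal to BU, so L = U + (0, -6.4) = (-47.80, -6.400). Since LF ⟂ FZ (tangency), |LZ| = √(6.4² + 25.4²) = 26.19 regardless of where F sits on A1. So Z lies on both circle(B, 72.82) and circle(L, 26.19); the below-BU intersection is Z = (-69.87, -20.50). F is the foot of the tangent from Z: F = (-52.46, -2.012).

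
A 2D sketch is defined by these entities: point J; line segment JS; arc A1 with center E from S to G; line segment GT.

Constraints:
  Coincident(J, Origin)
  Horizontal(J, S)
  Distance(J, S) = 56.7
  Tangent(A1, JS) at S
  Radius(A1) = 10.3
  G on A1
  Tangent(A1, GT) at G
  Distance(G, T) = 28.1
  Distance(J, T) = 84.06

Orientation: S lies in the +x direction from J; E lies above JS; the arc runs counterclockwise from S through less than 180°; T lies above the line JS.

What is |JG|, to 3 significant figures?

66.3

Checks: ∠(ES, SJ) = 90.00° ✓; |EG| = 10.30 ✓; ∠(EG, GT) = 90.00° ✓; |GT| = 28.10 ✓; |JT| = 84.06 ✓.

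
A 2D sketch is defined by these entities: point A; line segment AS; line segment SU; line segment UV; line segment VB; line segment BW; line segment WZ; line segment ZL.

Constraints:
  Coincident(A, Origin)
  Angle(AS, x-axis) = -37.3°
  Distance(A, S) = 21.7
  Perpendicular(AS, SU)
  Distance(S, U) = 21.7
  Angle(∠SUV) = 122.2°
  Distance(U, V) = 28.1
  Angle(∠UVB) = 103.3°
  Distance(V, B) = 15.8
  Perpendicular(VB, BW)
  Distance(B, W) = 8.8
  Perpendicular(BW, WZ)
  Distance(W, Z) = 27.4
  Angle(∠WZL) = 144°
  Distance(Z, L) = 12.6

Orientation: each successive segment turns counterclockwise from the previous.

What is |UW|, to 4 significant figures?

28.98

A is at the origin; AS runs at -37.3° with length 21.7, so S = (17.26, -13.15). AS is perpendicular to SU, so SU runs at 52.70°; with |SU| = 21.7, U = (30.41, 4.112). ∠SUV = 122.2° gives UV at 110.5° from the x-axis; with |UV| = 28.1, V = (20.57, 30.43). ∠UVB = 103.3° gives VB at -172.8° from the x-axis; with |VB| = 15.8, B = (4.895, 28.45). VB is perpendicular to BW, so BW runs at -82.80°; with |BW| = 8.8, W = (5.998, 19.72). Then |UW| = |W − U| = 28.98.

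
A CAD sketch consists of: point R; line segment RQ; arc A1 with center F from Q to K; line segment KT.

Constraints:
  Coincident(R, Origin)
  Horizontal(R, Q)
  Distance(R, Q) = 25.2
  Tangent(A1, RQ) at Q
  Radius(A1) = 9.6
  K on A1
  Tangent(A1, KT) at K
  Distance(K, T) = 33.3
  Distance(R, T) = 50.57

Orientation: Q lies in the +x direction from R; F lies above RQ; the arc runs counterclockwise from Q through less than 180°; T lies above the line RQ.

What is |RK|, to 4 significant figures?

36.55

Checks: ∠(FQ, QR) = 90.00° ✓; |FK| = 9.600 ✓; ∠(FK, KT) = 90.00° ✓; |KT| = 33.30 ✓; |RT| = 50.57 ✓.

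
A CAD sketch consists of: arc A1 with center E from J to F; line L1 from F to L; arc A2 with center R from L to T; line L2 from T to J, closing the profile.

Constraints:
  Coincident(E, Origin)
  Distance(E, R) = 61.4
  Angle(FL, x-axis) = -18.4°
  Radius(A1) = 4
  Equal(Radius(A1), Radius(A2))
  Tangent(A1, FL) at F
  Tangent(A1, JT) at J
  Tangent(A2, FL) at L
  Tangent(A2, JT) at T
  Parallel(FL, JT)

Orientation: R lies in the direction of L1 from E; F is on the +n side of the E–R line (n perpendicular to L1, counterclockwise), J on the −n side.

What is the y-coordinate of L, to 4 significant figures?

-15.59

The slot axis is L1's direction at -18.4°, so u = (cos -18.4°, sin -18.4°) = (0.9489, -0.3156) and n = (−sin -18.4°, cos -18.4°) = (0.3156, 0.9489). E is at the origin and R lies 61.4 along u from E, so R = 61.4·u = (58.26, -19.38). Tangency of A1 to both parallel lines with radius 4.0 puts F and J at E ± 4.0·n: F = (1.263, 3.796), J = (-1.263, -3.796). Equal radii place L and T the same way about R: L = R + 4.0·n = (59.52, -15.59), T = R − 4.0·n = (57.00, -23.18). So L.y = -15.59.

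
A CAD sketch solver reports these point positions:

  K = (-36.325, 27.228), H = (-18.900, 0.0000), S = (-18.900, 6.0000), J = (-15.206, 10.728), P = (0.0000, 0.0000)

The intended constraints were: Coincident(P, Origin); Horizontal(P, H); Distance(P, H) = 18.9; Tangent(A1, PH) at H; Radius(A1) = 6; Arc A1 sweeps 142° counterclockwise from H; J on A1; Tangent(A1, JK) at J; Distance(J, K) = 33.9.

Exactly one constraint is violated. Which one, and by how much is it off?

Distance(J, K) = 33.9 — off by 7.10.

P = (0.00, 0.00) ✓; P.y = 0.00, H.y = 0.00 ✓; |PH| = 18.90 ✓; ∠(SH, HP) = 90.00° ✓; |SH| = 6.000 ✓; bearing(S→J) − bearing(S→H) = 142.0° ✓; |SJ| = 6.000 ✓; ∠(SJ, JK) = 90.00° ✓; |JK| = 26.80 ✗.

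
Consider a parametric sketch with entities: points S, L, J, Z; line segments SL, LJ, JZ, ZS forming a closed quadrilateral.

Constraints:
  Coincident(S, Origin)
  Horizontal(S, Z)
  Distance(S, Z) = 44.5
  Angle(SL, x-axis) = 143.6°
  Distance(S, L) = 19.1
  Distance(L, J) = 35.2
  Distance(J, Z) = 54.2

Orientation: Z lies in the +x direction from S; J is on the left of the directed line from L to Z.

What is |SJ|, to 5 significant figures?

39.360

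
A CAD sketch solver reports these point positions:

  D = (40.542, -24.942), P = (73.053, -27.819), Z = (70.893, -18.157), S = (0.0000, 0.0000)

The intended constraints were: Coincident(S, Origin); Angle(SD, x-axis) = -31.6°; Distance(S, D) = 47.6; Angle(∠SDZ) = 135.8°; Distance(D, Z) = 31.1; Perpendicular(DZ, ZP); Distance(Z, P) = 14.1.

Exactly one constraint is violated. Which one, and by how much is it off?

Distance(Z, P) = 14.1 — off by 4.20.

S = (0.00, 0.00) ✓; SD at -31.60° ✓; |SD| = 47.60 ✓; ∠SDZ = 135.8° ✓; |DZ| = 31.10 ✓; ∠(DZ, ZP) = 90.00° ✓; |ZP| = 9.900 ✗.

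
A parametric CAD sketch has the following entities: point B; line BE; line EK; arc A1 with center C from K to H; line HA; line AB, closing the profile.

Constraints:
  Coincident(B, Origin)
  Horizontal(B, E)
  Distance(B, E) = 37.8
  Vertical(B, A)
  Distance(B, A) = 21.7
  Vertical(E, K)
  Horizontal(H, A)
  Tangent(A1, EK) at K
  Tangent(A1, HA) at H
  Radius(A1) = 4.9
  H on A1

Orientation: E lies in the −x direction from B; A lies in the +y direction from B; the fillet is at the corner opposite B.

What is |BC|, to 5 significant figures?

36.941

B is at the origin; B and E share the same y with |BE| = 37.8 and E on the −x side, so E = (-37.800, 0.0000). BA is vertical with |BA| = 21.7 and A on the +y side, so A = (0.0000, 21.700). The virtual corner opposite B is at (-37.800, 21.700). Since A1 is tangent to EK there, CK ⟂ EK and the tangent condition forces CH to be normal to HA, with radius 4.9, so the center C sits 4.9 in from both sides at C = (-32.900, 16.800). Then |BC| = |C − B| = 36.941.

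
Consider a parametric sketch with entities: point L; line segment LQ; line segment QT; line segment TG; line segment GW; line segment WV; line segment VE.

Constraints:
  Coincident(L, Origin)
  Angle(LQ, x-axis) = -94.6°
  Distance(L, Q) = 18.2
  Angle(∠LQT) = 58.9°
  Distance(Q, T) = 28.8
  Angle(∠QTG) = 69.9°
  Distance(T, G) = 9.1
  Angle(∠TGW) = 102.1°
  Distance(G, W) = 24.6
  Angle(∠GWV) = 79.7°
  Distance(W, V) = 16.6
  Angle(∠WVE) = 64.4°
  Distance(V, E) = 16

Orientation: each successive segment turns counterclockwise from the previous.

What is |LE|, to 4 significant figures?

17.43

L is at the origin; LQ runs at -94.6° with length 18.2, so Q = (-1.460, -18.14). ∠LQT = 58.9° gives QT at 26.50° from the x-axis; with |QT| = 28.8, T = (24.31, -5.291). ∠QTG = 69.9° gives TG at 136.6° from the x-axis; with |TG| = 9.1, G = (17.70, 0.9616). ∠TGW = 102.1° gives GW at -145.5° from the x-axis; with |GW| = 24.6, W = (-2.571, -12.97). ∠GWV = 79.7° gives WV at -45.20° from the x-axis; with |WV| = 16.6, V = (9.126, -24.75). ∠WVE = 64.4° gives VE at 70.40° from the x-axis; with |VE| = 16.0, E = (14.49, -9.678). Then |LE| = |E − L| = 17.43.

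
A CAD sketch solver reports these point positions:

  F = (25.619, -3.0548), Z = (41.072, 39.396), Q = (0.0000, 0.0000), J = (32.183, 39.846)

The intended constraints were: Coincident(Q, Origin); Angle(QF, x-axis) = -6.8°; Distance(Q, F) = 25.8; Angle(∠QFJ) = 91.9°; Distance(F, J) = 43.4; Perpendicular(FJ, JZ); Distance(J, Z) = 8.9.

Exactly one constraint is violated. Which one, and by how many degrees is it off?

Perpendicular(FJ, JZ) — off by 5.80°.

Q = (0.00, 0.00) ✓; QF at -6.800° ✓; |QF| = 25.80 ✓; ∠QFJ = 91.90° ✓; |FJ| = 43.40 ✓; ∠(FJ, JZ) = 84.20° ✗; |JZ| = 8.900 ✓.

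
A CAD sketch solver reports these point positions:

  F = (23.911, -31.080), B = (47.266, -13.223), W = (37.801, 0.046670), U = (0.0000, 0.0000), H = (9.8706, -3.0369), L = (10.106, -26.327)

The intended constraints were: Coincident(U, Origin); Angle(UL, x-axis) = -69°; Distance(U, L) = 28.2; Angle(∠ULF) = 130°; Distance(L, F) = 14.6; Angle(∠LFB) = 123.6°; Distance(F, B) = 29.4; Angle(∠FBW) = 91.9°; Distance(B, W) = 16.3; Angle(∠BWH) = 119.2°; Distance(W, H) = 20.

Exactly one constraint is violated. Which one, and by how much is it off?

Distance(W, H) = 20 — off by 8.10.

U = (0.00, 0.00) ✓; UL at -69.00° ✓; |UL| = 28.20 ✓; ∠ULF = 130.0° ✓; |LF| = 14.60 ✓; ∠LFB = 123.6° ✓; |FB| = 29.40 ✓; ∠FBW = 91.90° ✓; |BW| = 16.30 ✓; ∠BWH = 119.2° ✓; |WH| = 28.10 ✗.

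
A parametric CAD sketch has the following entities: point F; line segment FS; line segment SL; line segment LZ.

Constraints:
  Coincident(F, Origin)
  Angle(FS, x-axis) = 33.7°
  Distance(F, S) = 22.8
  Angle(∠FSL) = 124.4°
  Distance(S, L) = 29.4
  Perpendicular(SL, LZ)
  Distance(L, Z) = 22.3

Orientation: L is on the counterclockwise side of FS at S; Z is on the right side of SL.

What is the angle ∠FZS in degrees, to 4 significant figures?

7.017°

∠FSL = 124.4°, so SL runs at 33.7° + (180° − 124.4°) = 89.30° from the x-axis; with |SL| = 29.4, L = S + 29.4·(cos 89.30°, sin 89.30°) = (19.33, 42.05). SL ⟂ LZ; with |LZ| = 22.3 on the right of SL, Z = L + 22.3·(0.9999, -0.01222) = (41.63, 41.78). Then cos ∠FZS = ZF·ZS / (|ZF||ZS|), giving 7.017°.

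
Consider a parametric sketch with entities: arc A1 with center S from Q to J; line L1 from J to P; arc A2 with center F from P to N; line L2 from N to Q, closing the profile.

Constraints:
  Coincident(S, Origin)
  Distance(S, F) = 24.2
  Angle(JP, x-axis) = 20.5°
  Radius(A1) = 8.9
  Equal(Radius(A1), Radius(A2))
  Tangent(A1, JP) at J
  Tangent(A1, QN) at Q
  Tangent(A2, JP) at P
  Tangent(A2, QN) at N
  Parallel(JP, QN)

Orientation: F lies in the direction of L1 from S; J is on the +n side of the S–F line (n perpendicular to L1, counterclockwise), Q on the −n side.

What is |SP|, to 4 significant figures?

25.78

The slot axis is L1's direction at 20.5°, so u = (cos 20.5°, sin 20.5°) = (0.9367, 0.3502) and n = (−sin 20.5°, cos 20.5°) = (-0.3502, 0.9367). S is at the origin and F lies 24.2 along u from S, so F = 24.2·u = (22.67, 8.475). Tangency of A1 to both parallel lines with radius 8.9 puts J and Q at S ± 8.9·n: J = (-3.117, 8.336), Q = (3.117, -8.336). Equal radii place P and N the same way about F: P = F + 8.9·n = (19.55, 16.81), N = F − 8.9·n = (25.78, 0.1386). Then |SP| = |P − S| = 25.78.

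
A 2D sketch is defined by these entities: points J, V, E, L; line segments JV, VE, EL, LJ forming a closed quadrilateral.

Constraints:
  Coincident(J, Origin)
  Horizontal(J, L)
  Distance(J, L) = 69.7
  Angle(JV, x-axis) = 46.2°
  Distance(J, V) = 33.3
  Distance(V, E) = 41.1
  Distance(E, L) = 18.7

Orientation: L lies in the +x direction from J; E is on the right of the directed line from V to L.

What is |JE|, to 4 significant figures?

52.06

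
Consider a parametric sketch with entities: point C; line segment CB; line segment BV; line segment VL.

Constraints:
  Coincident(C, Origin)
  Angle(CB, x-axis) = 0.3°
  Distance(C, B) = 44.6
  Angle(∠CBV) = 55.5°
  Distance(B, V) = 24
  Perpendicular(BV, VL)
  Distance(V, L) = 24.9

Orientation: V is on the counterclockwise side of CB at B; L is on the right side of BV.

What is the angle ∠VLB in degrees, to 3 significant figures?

43.9°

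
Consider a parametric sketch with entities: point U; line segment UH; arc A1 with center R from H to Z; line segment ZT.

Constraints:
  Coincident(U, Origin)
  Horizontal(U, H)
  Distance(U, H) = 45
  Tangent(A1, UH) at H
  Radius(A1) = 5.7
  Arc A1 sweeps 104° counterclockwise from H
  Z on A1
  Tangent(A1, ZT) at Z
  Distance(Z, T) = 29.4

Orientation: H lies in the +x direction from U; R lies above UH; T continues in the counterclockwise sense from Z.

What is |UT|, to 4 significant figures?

56.15

U is at the origin; U and H share the same y with |UH| = 45.0 and H on the +x side, so H = (45.00, 0.000). Tangency of A1 to UH means the radius RH is perpendicular to UH, so R = H + (0, 5.7) = (45.00, 5.700). On A1, H sits at bearing -90° from R; a 104° counterclockwise sweep puts Z at bearing 14°, so Z = R + 5.7·(cos 14°, sin 14°) = (50.53, 7.079). Tangency of A1 to ZT means the radius RZ is perpendicular to ZT, so ZT runs along (−sin 14°, cos 14°); with |ZT| = 29.4, T = (43.42, 35.61). Then |UT| = |T − U| = 56.15.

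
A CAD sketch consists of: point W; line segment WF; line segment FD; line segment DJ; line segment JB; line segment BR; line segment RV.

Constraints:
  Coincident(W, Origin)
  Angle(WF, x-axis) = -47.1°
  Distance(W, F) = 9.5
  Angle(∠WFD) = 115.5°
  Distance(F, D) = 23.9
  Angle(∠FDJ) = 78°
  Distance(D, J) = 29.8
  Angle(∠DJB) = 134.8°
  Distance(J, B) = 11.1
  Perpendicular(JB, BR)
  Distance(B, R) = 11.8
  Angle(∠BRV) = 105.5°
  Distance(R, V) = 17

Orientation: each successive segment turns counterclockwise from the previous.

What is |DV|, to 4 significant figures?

16.43

JB is perpendicular to BR, so BR runs at -105.4°; with |BR| = 11.8, R = (0.8092, 17.72). ∠BRV = 105.5° gives RV at -30.90° from the x-axis; with |RV| = 17.0, V = (15.40, 8.991). Then |DV| = |V − D| = 16.43.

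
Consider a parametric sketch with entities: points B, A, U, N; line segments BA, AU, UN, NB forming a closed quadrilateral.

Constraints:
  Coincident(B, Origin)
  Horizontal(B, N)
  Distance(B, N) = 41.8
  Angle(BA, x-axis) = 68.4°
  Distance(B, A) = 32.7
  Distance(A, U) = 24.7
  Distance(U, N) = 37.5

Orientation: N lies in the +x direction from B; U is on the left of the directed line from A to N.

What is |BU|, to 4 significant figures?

51.52

Checks: |AU| = 24.70 ✓; |UN| = 37.50 ✓.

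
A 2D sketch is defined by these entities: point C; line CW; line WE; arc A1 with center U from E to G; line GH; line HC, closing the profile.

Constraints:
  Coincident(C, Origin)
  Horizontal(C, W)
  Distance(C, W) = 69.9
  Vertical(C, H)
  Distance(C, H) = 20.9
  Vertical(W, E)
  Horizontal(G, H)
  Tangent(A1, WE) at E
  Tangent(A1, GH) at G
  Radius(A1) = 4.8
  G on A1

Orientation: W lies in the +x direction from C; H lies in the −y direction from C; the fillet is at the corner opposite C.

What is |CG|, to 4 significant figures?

68.37

The virtual corner opposite C is at (69.90, -20.90). A1 meets WE tangentially, so UE is at right angles to WE and tangency of A1 to GH means the radius UG is perpendicular to GH, with radius 4.8, so the center U sits 4.8 in from both sides at U = (65.10, -16.10). That places the tangent points at E = (69.90, -16.10) on WE and G = (65.10, -20.90) on GH. Then |CG| = |G − C| = 68.37.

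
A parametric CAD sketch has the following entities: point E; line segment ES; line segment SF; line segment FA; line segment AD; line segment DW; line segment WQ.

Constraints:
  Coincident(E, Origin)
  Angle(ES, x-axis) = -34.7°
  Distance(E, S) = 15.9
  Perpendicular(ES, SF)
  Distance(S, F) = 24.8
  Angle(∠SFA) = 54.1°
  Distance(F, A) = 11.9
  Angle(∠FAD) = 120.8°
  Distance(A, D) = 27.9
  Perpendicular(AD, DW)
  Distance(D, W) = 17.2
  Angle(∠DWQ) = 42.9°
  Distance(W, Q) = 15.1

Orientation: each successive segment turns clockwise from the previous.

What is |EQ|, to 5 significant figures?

13.965

E is at the origin; ES runs at -34.7° with length 15.9, so S = (13.072, -9.0515). ES is perpendicular to SF, so SF runs at -124.70°; with |SF| = 24.8, F = (-1.0460, -29.441). ∠SFA = 54.1° gives FA at 109.40° from the x-axis; with |FA| = 11.9, A = (-4.9988, -18.216). ∠FAD = 120.8° gives AD at 50.200° from the x-axis; with |AD| = 27.9, D = (12.860, 3.2187). AD ⟂ DW, so DW runs at -39.800°; with |DW| = 17.2, W = (26.075, -7.7911). ∠DWQ = 42.9° gives WQ at -176.90° from the x-axis; with |WQ| = 15.1, Q = (10.997, -8.6077). Then |EQ| = |Q − E| = 13.965.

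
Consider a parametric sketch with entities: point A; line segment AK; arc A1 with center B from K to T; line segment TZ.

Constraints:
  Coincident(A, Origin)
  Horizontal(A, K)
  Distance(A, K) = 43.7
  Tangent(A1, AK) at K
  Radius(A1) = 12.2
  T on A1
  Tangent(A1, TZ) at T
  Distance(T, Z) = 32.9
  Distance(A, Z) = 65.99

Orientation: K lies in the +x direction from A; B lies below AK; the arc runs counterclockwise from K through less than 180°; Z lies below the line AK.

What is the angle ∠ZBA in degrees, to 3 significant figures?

110°

A is at the origin; A and K share the same y with |AK| = 43.7 and K on the +x side, so K = (43.7, 0.00). Tangency of A1 to AK means the radius BK is perpendicular to AK, so B = K + (0, -12.2) = (43.7, -12.2). Since BT ⟂ TZ (tangency), |BZ| = √(12.2² + 32.9²) = 35.1 regardless of where T sits on A1. So Z lies on both circle(A, 65.99) and circle(B, 35.1); the below-AK intersection is Z = (46.1, -47.2). T is the foot of the tangent from Z: T = (32.6, -17.2).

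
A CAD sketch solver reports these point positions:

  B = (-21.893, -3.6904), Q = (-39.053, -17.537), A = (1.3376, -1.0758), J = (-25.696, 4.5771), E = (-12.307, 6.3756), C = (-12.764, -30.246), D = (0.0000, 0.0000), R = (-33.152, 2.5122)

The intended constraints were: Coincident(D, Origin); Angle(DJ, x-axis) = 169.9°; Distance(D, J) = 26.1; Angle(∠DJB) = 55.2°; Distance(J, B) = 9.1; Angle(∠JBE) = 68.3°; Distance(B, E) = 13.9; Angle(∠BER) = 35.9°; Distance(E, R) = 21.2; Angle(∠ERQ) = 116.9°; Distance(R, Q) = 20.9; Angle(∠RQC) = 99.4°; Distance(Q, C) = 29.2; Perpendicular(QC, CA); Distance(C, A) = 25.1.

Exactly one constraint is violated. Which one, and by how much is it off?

Distance(C, A) = 25.1 — off by 7.30.

D = (0.00, 0.00) ✓; DJ at 169.9° ✓; |DJ| = 26.10 ✓; ∠DJB = 55.20° ✓; |JB| = 9.100 ✓; ∠JBE = 68.30° ✓; |BE| = 13.90 ✓; ∠BER = 35.90° ✓; |ER| = 21.20 ✓; ∠ERQ = 116.9° ✓; |RQ| = 20.90 ✓; ∠RQC = 99.40° ✓; |QC| = 29.20 ✓; ∠(QC, CA) = 90.00° ✓; |CA| = 32.40 ✗.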